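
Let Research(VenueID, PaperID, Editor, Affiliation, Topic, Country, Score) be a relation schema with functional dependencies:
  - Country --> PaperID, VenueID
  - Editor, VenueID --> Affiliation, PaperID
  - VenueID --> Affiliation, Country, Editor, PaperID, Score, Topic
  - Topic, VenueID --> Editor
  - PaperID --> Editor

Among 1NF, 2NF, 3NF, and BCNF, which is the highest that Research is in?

Candidate keys: {Country}, {VenueID}. Prime attributes: {Country, VenueID}.
PaperID --> Editor: {PaperID}⁺ = {Editor, PaperID}, which is not all of the attributes, so the left side is not a superkey — BCNF is violated.
PaperID --> Editor determines the non-prime attribute {Editor} from a non-superkey — 3NF is violated.
Every candidate key is a single attribute, so no partial dependency is possible; 2NF holds.

2NF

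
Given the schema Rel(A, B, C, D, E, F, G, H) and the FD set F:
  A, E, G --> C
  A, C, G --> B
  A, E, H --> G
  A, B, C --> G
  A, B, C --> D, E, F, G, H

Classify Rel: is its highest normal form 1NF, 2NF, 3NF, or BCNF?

BCNF

Candidate keys: {A, B, C}, {A, C, G}, {A, E, G}, {A, E, H}. Prime attributes: {A, B, C, E, G, H}.
Each dependency's left side is a superkey — BCNF holds.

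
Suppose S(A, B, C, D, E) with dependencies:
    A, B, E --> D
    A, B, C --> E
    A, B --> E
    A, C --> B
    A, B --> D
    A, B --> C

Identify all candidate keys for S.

{A, B}, {A, C}

No FD produces {A}, so it must be in every candidate key.
{A, B} is a candidate key since {A, B}⁺ = {A, B, C, D, E} covers every attribute.
{A, C} is a candidate key since {A, C}⁺ = {A, B, C, D, E} covers every attribute.
Any other superkey properly contains one of these, so there are no further candidate keys.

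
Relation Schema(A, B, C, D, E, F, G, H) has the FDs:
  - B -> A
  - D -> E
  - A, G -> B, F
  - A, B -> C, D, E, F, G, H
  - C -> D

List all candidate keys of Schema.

{A, G}, {B}

{B}⁺ = {A, B, C, D, E, F, G, H} — all of the relation — so {B} is a candidate key.
{A, G}⁺ = {A, B, C, D, E, F, G, H} — all of the relation — so {A, G} is a candidate key.
These are minimal and exhaustive — every other superkey contains one of them.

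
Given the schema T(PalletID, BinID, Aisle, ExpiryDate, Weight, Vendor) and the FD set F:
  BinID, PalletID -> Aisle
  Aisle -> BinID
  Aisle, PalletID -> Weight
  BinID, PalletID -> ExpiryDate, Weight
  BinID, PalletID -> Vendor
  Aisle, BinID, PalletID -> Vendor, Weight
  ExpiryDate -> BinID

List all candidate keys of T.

{Aisle, PalletID}, {BinID, PalletID}, {ExpiryDate, PalletID}

Attributes never on any right-hand side: {PalletID} — every candidate key must contain it.
Closure of {Aisle, PalletID} is {Aisle, BinID, ExpiryDate, PalletID, Vendor, Weight}, the whole schema; {Aisle, PalletID} is a candidate key.
Closure of {BinID, PalletID} is {Aisle, BinID, ExpiryDate, PalletID, Vendor, Weight}, the whole schema; {BinID, PalletID} is a candidate key.
Closure of {ExpiryDate, PalletID} is {Aisle, BinID, ExpiryDate, PalletID, Vendor, Weight}, the whole schema; {ExpiryDate, PalletID} is a candidate key.
These are minimal and exhaustive — every other superkey contains one of them.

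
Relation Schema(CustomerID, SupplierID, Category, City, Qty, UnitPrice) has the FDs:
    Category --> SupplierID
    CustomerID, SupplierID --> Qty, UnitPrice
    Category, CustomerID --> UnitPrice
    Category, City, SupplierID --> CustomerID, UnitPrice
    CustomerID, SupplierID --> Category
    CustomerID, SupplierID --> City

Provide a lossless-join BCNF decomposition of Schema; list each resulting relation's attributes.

Candidate keys of the original relation: {Category, City}, {Category, CustomerID}, {CustomerID, SupplierID}.
{Category, City, CustomerID, Qty, SupplierID, UnitPrice}: {Category} determines {Category, SupplierID} here but is not a superkey — split on Category --> SupplierID, giving {Category, SupplierID} and {Category, City, CustomerID, Qty, UnitPrice}.
{Category, SupplierID}: every determinant is a superkey — BCNF.
{Category, City, CustomerID, Qty, UnitPrice}: every determinant is a superkey — BCNF.

{Category, City, CustomerID, Qty, UnitPrice}; {Category, SupplierID}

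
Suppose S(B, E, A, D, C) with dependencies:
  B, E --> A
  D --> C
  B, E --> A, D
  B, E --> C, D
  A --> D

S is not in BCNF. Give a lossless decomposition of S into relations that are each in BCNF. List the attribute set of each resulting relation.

Candidate key of the original relation: {B, E}.
Within {A, B, C, D, E}: {D}⁺ ∩ {A, B, C, D, E} = {C, D}, not the whole set, so D --> C violates BCNF; decompose into {C, D} and {A, B, D, E}.
{C, D} is in BCNF.
Within {A, B, D, E}: {A}⁺ ∩ {A, B, D, E} = {A, D}, not the whole set, so A --> D violates BCNF; decompose into {A, D} and {A, B, E}.
{A, D} is in BCNF.
{A, B, E} is in BCNF.

{A, B, E}; {A, D}; {C, D}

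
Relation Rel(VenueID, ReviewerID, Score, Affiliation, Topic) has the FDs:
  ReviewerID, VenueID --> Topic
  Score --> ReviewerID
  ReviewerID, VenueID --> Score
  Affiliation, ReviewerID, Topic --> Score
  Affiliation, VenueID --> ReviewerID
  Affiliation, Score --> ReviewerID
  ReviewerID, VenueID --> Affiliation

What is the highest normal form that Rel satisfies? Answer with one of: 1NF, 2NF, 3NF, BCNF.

3NF

Candidate keys: {Affiliation, VenueID}, {ReviewerID, VenueID}, {Score, VenueID}. Prime attributes: {Affiliation, ReviewerID, Score, VenueID}.
Score --> ReviewerID breaks BCNF: {Score}⁺ = {ReviewerID, Score}, so {Score} is not a superkey.
But every attribute on its right side ({ReviewerID}) is prime, and the same holds for every other non-superkey FD, so 3NF still holds.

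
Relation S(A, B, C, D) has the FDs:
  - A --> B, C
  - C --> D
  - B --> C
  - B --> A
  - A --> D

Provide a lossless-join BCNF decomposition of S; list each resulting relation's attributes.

{A, B, C}; {C, D}

Candidate keys of the original relation: {A}, {B}.
In {A, B, C, D}, {C} is not a superkey ({C}⁺ restricted to this set is {C, D}), so split on C --> D into {C, D} and {A, B, C}.
{C, D}: every determinant is a superkey — BCNF.
{A, B, C}: every determinant is a superkey — BCNF.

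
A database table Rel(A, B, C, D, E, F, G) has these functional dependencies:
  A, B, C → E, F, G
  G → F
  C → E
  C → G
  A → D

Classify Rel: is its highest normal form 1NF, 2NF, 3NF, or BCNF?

Candidate key: {A, B, C}. Prime attributes: {A, B, C}.
G → F breaks BCNF: {G}⁺ = {F, G}, so {G} is not a superkey.
G → F determines the non-prime attribute {F} from a non-superkey — 3NF is violated.
{A} is a proper subset of the key {A, B, C}, and {A}⁺ contains the non-prime attribute {D} — a partial dependency, so 2NF is violated.

1NF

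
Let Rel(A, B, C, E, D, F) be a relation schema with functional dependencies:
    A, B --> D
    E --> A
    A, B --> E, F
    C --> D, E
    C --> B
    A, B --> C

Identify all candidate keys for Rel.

{A, B}, {B, E}, {C}

Closure of {C} is {A, B, C, D, E, F}, the whole schema; {C} is a candidate key.
Closure of {A, B} is {A, B, C, D, E, F}, the whole schema; {A, B} is a candidate key.
Closure of {B, E} is {A, B, C, D, E, F}, the whole schema; {B, E} is a candidate key.
These are minimal and exhaustive — every other superkey contains one of them.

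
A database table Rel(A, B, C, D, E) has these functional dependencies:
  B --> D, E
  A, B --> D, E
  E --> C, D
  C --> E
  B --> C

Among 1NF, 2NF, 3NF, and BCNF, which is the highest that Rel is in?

1NF

Candidate key: {A, B}. Prime attributes: {A, B}.
B --> D, E: {B}⁺ = {B, C, D, E}, which is not all of the attributes, so the left side is not a superkey — BCNF is violated.
B --> D, E has non-prime {D, E} on the right and a non-superkey on the left, so 3NF fails.
The proper key subset {B} of {A, B} determines non-prime {C, D, E}, so the relation is not even in 2NF.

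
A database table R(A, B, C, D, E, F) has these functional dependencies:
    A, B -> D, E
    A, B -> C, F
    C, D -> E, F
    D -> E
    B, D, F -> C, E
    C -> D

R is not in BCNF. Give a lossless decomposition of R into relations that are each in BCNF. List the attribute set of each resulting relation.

Candidate key of the original relation: {A, B}.
Within {A, B, C, D, E, F}: {C, D}⁺ ∩ {A, B, C, D, E, F} = {C, D, E, F}, not the whole set, so C, D -> E, F violates BCNF; decompose into {C, D, E, F} and {A, B, C, D}.
Within {C, D, E, F}: {D}⁺ ∩ {C, D, E, F} = {D, E}, not the whole set, so D -> E violates BCNF; decompose into {D, E} and {C, D, F}.
{D, E}: every determinant is a superkey — BCNF.
{C, D, F}: every determinant is a superkey — BCNF.
Within {A, B, C, D}: {C}⁺ ∩ {A, B, C, D} = {C, D}, not the whole set, so C -> D violates BCNF; decompose into {C, D} and {A, B, C}.
{C, D}: every determinant is a superkey — BCNF.
{A, B, C}: every determinant is a superkey — BCNF.

{A, B, C}; {C, D, F}; {D, E}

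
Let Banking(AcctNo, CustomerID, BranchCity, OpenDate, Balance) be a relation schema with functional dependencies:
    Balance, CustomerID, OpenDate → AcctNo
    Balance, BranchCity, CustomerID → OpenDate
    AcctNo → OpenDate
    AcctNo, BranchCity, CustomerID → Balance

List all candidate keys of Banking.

Attributes never on any right-hand side: {BranchCity, CustomerID} — every candidate key must contain all of them.
Closure of {AcctNo, BranchCity, CustomerID} is {AcctNo, Balance, BranchCity, CustomerID, OpenDate}, the whole schema; {AcctNo, BranchCity, CustomerID} is a candidate key.
Closure of {Balance, BranchCity, CustomerID} is {AcctNo, Balance, BranchCity, CustomerID, OpenDate}, the whole schema; {Balance, BranchCity, CustomerID} is a candidate key.
Any other superkey properly contains one of these, so there are no further candidate keys.

{AcctNo, BranchCity, CustomerID}, {Balance, BranchCity, CustomerID}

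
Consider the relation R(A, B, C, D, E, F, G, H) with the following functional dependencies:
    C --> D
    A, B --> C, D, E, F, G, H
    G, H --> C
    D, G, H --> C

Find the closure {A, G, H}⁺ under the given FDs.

{A, C, D, G, H}

Start with {A, G, H}.
G, H --> C applies; add {C} → now {A, C, G, H}.
C --> D applies; add {D} → now {A, C, D, G, H}.
No further FD applies.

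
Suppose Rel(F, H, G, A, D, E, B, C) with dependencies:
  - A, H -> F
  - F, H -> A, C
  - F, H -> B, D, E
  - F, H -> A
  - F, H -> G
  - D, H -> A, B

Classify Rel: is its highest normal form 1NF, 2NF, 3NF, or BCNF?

BCNF

Candidate keys: {A, H}, {D, H}, {F, H}. Prime attributes: {A, D, F, H}.
Each dependency's left side is a superkey — BCNF holds.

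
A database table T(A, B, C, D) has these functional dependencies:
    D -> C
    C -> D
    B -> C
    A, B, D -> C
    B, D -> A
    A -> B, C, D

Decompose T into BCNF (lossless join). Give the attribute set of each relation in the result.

{A, B, D}; {C, D}

Candidate keys of the original relation: {A}, {B}.
In {A, B, C, D}, {D} is not a superkey ({D}⁺ restricted to this set is {C, D}), so split on D -> C into {C, D} and {A, B, D}.
{C, D} is in BCNF.
{A, B, D} is in BCNF.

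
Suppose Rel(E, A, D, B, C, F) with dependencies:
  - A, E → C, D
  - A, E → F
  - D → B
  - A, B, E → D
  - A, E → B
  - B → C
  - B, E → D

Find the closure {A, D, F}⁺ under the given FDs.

{A, B, C, D, F}

Start with {A, D, F}.
D → B applies; add {B} → now {A, B, D, F}.
B → C applies; add {C} → now {A, B, C, D, F}.
No further FD applies.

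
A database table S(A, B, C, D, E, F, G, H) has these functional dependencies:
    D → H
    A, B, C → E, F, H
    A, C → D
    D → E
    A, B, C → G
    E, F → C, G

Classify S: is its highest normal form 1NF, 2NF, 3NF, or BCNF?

Candidate keys: {A, B, C}, {A, B, D, F}, {A, B, E, F}. Prime attributes: {A, B, C, D, E, F}.
D → H: {D}⁺ = {D, E, H}, which is not all of the attributes, so the left side is not a superkey — BCNF is violated.
D → H has non-prime {H} on the right and a non-superkey on the left, so 3NF fails.
{A, C} is a proper subset of the key {A, B, C}, and {A, C}⁺ contains the non-prime attribute {H} — a partial dependency, so 2NF is violated.

1NF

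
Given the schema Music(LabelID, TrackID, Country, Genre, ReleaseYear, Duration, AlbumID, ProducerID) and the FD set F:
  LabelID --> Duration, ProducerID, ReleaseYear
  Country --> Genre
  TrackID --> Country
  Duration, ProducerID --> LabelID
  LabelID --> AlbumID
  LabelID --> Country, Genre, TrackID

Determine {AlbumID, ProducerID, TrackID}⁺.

{AlbumID, Country, Genre, ProducerID, TrackID}

Start with {AlbumID, ProducerID, TrackID}.
TrackID --> Country applies; add {Country} → now {AlbumID, Country, ProducerID, TrackID}.
Country --> Genre applies; add {Genre} → now {AlbumID, Country, Genre, ProducerID, TrackID}.
No further FD applies.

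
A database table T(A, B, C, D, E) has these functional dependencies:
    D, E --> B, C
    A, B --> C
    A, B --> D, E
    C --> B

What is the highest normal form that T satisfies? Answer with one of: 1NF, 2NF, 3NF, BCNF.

Candidate keys: {A, B}, {A, C}, {A, D, E}. Prime attributes: {A, B, C, D, E}.
D, E --> B, C: {D, E}⁺ = {B, C, D, E}, which is not all of the attributes, so the left side is not a superkey — BCNF is violated.
But every attribute on its right side ({B, C}) is prime, and the same holds for every other non-superkey FD, so 3NF still holds.

3NF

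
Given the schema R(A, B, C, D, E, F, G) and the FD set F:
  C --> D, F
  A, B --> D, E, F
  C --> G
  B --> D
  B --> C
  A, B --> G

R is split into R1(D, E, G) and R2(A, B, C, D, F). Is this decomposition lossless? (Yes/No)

No

R1 ∩ R2 = {D}; its closure under F is {D}.
Neither R1 nor R2 is contained in that closure, so the decomposition is lossy.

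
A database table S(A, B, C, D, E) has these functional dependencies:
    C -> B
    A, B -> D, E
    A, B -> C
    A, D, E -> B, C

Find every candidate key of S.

{A, B}, {A, C}, {A, D, E}

{A} never appears on the right of any FD, so every key must include it.
{A, B}⁺ = {A, B, C, D, E} — all of the relation — so {A, B} is a candidate key.
{A, C}⁺ = {A, B, C, D, E} — all of the relation — so {A, C} is a candidate key.
{A, D, E}⁺ = {A, B, C, D, E} — all of the relation — so {A, D, E} is a candidate key.
Any other superkey properly contains one of these, so there are no further candidate keys.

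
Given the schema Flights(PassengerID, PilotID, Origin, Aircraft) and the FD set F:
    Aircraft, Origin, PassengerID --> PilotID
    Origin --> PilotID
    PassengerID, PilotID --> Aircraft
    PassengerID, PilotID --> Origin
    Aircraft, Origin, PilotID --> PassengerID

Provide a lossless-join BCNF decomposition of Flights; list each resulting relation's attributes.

Candidate keys of the original relation: {Aircraft, Origin}, {Origin, PassengerID}, {PassengerID, PilotID}.
In {Aircraft, Origin, PassengerID, PilotID}, {Origin} is not a superkey ({Origin}⁺ restricted to this set is {Origin, PilotID}), so split on Origin --> PilotID into {Origin, PilotID} and {Aircraft, Origin, PassengerID}.
{Origin, PilotID}: every determinant is a superkey — BCNF.
{Aircraft, Origin, PassengerID}: every determinant is a superkey — BCNF.

{Aircraft, Origin, PassengerID}; {Origin, PilotID}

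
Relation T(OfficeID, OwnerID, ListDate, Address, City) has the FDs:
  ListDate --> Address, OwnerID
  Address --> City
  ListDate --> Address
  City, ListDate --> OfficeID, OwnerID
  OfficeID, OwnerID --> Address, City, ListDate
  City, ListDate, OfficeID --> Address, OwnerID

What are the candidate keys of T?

{ListDate} is a candidate key since {ListDate}⁺ = {Address, City, ListDate, OfficeID, OwnerID} covers every attribute.
{OfficeID, OwnerID} is a candidate key since {OfficeID, OwnerID}⁺ = {Address, City, ListDate, OfficeID, OwnerID} covers every attribute.
Any other superkey properly contains one of these, so there are no further candidate keys.

{ListDate}, {OfficeID, OwnerID}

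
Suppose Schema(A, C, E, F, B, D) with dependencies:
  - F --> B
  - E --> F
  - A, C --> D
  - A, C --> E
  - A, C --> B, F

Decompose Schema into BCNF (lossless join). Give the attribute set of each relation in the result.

Candidate key of the original relation: {A, C}.
Within {A, B, C, D, E, F}: {F}⁺ ∩ {A, B, C, D, E, F} = {B, F}, not the whole set, so F --> B violates BCNF; decompose into {B, F} and {A, C, D, E, F}.
{B, F}: every determinant is a superkey — BCNF.
Within {A, C, D, E, F}: {E}⁺ ∩ {A, C, D, E, F} = {E, F}, not the whole set, so E --> F violates BCNF; decompose into {E, F} and {A, C, D, E}.
{E, F}: every determinant is a superkey — BCNF.
{A, C, D, E}: every determinant is a superkey — BCNF.

{A, C, D, E}; {B, F}; {E, F}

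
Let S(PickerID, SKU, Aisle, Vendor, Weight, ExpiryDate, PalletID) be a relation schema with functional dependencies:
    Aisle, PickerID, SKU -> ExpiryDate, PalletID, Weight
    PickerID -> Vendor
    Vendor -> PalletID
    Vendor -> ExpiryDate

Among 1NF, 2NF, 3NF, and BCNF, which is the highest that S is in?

1NF

Candidate key: {Aisle, PickerID, SKU}. Prime attributes: {Aisle, PickerID, SKU}.
For PickerID -> Vendor we have {PickerID}⁺ = {ExpiryDate, PalletID, PickerID, Vendor}; {PickerID} is not a superkey, so BCNF fails.
Because {Vendor} is non-prime and the left side of PickerID -> Vendor is not a superkey, the relation is not in 3NF.
The proper key subset {PickerID} of {Aisle, PickerID, SKU} determines non-prime {ExpiryDate, PalletID, Vendor}, so the relation is not even in 2NF.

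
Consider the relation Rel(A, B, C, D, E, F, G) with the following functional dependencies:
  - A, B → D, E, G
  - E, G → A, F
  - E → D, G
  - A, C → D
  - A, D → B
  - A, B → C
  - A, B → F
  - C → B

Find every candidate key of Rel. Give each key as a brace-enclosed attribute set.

{A, B}, {A, C}, {A, D}, {E}

{E} is a candidate key since {E}⁺ = {A, B, C, D, E, F, G} covers every attribute.
{A, B} is a candidate key since {A, B}⁺ = {A, B, C, D, E, F, G} covers every attribute.
{A, C} is a candidate key since {A, C}⁺ = {A, B, C, D, E, F, G} covers every attribute.
{A, D} is a candidate key since {A, D}⁺ = {A, B, C, D, E, F, G} covers every attribute.
These are minimal and exhaustive — every other superkey contains one of them.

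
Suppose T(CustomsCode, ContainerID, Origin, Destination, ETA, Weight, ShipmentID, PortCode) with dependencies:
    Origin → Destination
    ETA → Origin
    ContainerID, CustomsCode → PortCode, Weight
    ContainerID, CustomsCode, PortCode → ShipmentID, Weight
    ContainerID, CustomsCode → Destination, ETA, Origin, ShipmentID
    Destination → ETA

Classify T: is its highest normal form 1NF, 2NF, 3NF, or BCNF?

Candidate key: {ContainerID, CustomsCode}. Prime attributes: {ContainerID, CustomsCode}.
For Origin → Destination we have {Origin}⁺ = {Destination, ETA, Origin}; {Origin} is not a superkey, so BCNF fails.
Because {Destination} is non-prime and the left side of Origin → Destination is not a superkey, the relation is not in 3NF.
No non-prime attribute depends on a proper subset of any candidate key, so 2NF holds.

2NF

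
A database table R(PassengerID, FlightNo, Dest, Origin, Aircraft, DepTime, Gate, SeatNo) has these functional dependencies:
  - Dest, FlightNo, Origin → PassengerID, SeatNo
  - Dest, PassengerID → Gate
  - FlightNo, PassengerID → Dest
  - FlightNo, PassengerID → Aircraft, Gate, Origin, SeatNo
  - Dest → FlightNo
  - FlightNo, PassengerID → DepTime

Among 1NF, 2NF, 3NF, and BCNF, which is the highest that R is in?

3NF

Candidate keys: {Dest, Origin}, {Dest, PassengerID}, {FlightNo, PassengerID}. Prime attributes: {Dest, FlightNo, Origin, PassengerID}.
Dest → FlightNo breaks BCNF: {Dest}⁺ = {Dest, FlightNo}, so {Dest} is not a superkey.
Since {FlightNo} ⊆ prime attributes and every other non-superkey FD also has a prime right side, the schema is in 3NF.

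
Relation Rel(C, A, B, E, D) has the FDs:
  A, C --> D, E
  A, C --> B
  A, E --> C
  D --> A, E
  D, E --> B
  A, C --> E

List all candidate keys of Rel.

{A, C}, {A, E}, {D}

{D}⁺ = {A, B, C, D, E} — all of the relation — so {D} is a candidate key.
{A, C}⁺ = {A, B, C, D, E} — all of the relation — so {A, C} is a candidate key.
{A, E}⁺ = {A, B, C, D, E} — all of the relation — so {A, E} is a candidate key.
Any other superkey properly contains one of these, so there are no further candidate keys.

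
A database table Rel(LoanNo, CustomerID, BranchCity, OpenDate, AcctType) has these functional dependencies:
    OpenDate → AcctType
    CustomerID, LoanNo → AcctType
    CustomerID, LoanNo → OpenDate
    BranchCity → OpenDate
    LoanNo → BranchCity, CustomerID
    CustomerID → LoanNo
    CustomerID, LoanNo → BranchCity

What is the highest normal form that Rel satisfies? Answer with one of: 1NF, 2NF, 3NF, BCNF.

Candidate keys: {CustomerID}, {LoanNo}. Prime attributes: {CustomerID, LoanNo}.
For OpenDate → AcctType we have {OpenDate}⁺ = {AcctType, OpenDate}; {OpenDate} is not a superkey, so BCNF fails.
OpenDate → AcctType determines the non-prime attribute {AcctType} from a non-superkey — 3NF is violated.
With only single-attribute keys there can be no partial dependency, so 2NF holds.

2NF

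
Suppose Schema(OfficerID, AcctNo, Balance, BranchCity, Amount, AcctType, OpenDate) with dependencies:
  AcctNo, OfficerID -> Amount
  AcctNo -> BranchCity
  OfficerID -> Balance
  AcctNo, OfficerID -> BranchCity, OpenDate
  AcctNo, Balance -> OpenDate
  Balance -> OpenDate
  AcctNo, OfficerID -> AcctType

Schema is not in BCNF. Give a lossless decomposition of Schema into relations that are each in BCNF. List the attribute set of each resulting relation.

{AcctNo, AcctType, Amount, OfficerID}; {AcctNo, BranchCity}; {Balance, OfficerID}; {Balance, OpenDate}

Candidate key of the original relation: {AcctNo, OfficerID}.
{AcctNo, AcctType, Amount, Balance, BranchCity, OfficerID, OpenDate}: {AcctNo} determines {AcctNo, BranchCity} here but is not a superkey — split on AcctNo -> BranchCity, giving {AcctNo, BranchCity} and {AcctNo, AcctType, Amount, Balance, OfficerID, OpenDate}.
{AcctNo, BranchCity} is in BCNF.
{AcctNo, AcctType, Amount, Balance, OfficerID, OpenDate}: {OfficerID} determines {Balance, OfficerID, OpenDate} here but is not a superkey — split on OfficerID -> Balance, OpenDate, giving {Balance, OfficerID, OpenDate} and {AcctNo, AcctType, Amount, OfficerID}.
{Balance, OfficerID, OpenDate}: {Balance} determines {Balance, OpenDate} here but is not a superkey — split on Balance -> OpenDate, giving {Balance, OpenDate} and {Balance, OfficerID}.
{Balance, OpenDate} is in BCNF.
{Balance, OfficerID} is in BCNF.
{AcctNo, AcctType, Amount, OfficerID} is in BCNF.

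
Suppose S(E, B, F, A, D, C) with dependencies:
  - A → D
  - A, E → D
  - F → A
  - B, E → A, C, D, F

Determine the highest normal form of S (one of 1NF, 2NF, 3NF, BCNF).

Candidate key: {B, E}. Prime attributes: {B, E}.
A → D breaks BCNF: {A}⁺ = {A, D}, so {A} is not a superkey.
Because {D} is non-prime and the left side of A → D is not a superkey, the relation is not in 3NF.
Checking every proper subset of each key, none determines a non-prime attribute — 2NF is satisfied.

2NF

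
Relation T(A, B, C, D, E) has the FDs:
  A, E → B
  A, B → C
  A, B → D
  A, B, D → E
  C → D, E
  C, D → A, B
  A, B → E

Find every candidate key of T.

{C}⁺ = {A, B, C, D, E} — all of the relation — so {C} is a candidate key.
{A, B}⁺ = {A, B, C, D, E} — all of the relation — so {A, B} is a candidate key.
{A, E}⁺ = {A, B, C, D, E} — all of the relation — so {A, E} is a candidate key.
These are minimal and exhaustive — every other superkey contains one of them.

{A, B}, {A, E}, {C}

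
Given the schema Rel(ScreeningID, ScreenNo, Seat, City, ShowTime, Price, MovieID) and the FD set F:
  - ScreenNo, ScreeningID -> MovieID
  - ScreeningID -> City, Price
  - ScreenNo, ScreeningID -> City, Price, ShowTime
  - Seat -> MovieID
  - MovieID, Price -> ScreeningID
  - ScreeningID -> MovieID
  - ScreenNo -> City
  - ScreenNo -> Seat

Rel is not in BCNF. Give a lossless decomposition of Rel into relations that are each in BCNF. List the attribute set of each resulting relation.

{City, MovieID, Price, ScreeningID}; {ScreenNo, ScreeningID, ShowTime}; {ScreenNo, Seat}

Candidate keys of the original relation: {Price, ScreenNo}, {ScreenNo, ScreeningID}.
Within {City, MovieID, Price, ScreenNo, ScreeningID, Seat, ShowTime}: {ScreeningID}⁺ ∩ {City, MovieID, Price, ScreenNo, ScreeningID, Seat, ShowTime} = {City, MovieID, Price, ScreeningID}, not the whole set, so ScreeningID -> City, MovieID, Price violates BCNF; decompose into {City, MovieID, Price, ScreeningID} and {ScreenNo, ScreeningID, Seat, ShowTime}.
{City, MovieID, Price, ScreeningID}: every determinant is a superkey — BCNF.
Within {ScreenNo, ScreeningID, Seat, ShowTime}: {ScreenNo}⁺ ∩ {ScreenNo, ScreeningID, Seat, ShowTime} = {ScreenNo, Seat}, not the whole set, so ScreenNo -> Seat violates BCNF; decompose into {ScreenNo, Seat} and {ScreenNo, ScreeningID, ShowTime}.
{ScreenNo, Seat}: every determinant is a superkey — BCNF.
{ScreenNo, ScreeningID, ShowTime}: every determinant is a superkey — BCNF.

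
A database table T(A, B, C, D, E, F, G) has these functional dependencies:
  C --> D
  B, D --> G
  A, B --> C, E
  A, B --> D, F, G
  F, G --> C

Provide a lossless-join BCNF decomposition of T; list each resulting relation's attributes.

{A, B, E, F, G}; {C, D}; {C, F, G}

Candidate key of the original relation: {A, B}.
Within {A, B, C, D, E, F, G}: {C}⁺ ∩ {A, B, C, D, E, F, G} = {C, D}, not the whole set, so C --> D violates BCNF; decompose into {C, D} and {A, B, C, E, F, G}.
{C, D}: every determinant is a superkey — BCNF.
Within {A, B, C, E, F, G}: {F, G}⁺ ∩ {A, B, C, E, F, G} = {C, F, G}, not the whole set, so F, G --> C violates BCNF; decompose into {C, F, G} and {A, B, E, F, G}.
{C, F, G}: every determinant is a superkey — BCNF.
{A, B, E, F, G}: every determinant is a superkey — BCNF.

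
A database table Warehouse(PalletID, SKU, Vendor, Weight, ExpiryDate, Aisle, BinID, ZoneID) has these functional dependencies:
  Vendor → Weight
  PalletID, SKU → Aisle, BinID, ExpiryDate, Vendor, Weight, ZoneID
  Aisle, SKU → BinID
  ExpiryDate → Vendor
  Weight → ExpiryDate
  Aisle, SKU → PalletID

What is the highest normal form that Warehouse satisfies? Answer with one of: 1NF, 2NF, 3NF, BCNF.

Candidate keys: {Aisle, SKU}, {PalletID, SKU}. Prime attributes: {Aisle, PalletID, SKU}.
Vendor → Weight breaks BCNF: {Vendor}⁺ = {ExpiryDate, Vendor, Weight}, so {Vendor} is not a superkey.
Vendor → Weight determines the non-prime attribute {Weight} from a non-superkey — 3NF is violated.
Checking every proper subset of each key, none determines a non-prime attribute — 2NF is satisfied.

2NF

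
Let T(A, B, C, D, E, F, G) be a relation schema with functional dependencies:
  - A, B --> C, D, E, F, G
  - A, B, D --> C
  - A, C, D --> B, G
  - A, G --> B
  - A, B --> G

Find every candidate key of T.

{A} never appears on the right of any FD, so every key must include it.
{A, B}⁺ = {A, B, C, D, E, F, G}, which is every attribute, so {A, B} is a candidate key.
{A, G}⁺ = {A, B, C, D, E, F, G}, which is every attribute, so {A, G} is a candidate key.
{A, C, D}⁺ = {A, B, C, D, E, F, G}, which is every attribute, so {A, C, D} is a candidate key.
Any other superkey properly contains one of these, so there are no further candidate keys.

{A, B}, {A, C, D}, {A, G}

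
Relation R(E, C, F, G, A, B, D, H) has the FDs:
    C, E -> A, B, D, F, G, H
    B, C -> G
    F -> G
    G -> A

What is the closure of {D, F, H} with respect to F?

{A, D, F, G, H}

Start with {D, F, H}.
F -> G applies; add {G} → now {D, F, G, H}.
G -> A applies; add {A} → now {A, D, F, G, H}.
No further FD applies.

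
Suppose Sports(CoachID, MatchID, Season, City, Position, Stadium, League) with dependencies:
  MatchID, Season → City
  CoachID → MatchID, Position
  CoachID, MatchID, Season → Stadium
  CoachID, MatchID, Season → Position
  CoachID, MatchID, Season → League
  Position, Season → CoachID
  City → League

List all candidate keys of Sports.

Attributes never on any right-hand side: {Season} — every candidate key must contain it.
{CoachID, Season}⁺ = {City, CoachID, League, MatchID, Position, Season, Stadium} — all of the relation — so {CoachID, Season} is a candidate key.
{Position, Season}⁺ = {City, CoachID, League, MatchID, Position, Season, Stadium} — all of the relation — so {Position, Season} is a candidate key.
No proper subset of any of these is a key, and no other minimal superkey exists.

{CoachID, Season}, {Position, Season}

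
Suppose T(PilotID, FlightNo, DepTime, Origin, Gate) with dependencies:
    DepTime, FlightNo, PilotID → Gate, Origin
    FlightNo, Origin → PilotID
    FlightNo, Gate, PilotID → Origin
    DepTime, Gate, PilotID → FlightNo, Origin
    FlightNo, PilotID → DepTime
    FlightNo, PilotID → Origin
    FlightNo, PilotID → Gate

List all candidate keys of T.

{DepTime, Gate, PilotID}, {FlightNo, Origin}, {FlightNo, PilotID}

{FlightNo, Origin} is a candidate key since {FlightNo, Origin}⁺ = {DepTime, FlightNo, Gate, Origin, PilotID} covers every attribute.
{FlightNo, PilotID} is a candidate key since {FlightNo, PilotID}⁺ = {DepTime, FlightNo, Gate, Origin, PilotID} covers every attribute.
{DepTime, Gate, PilotID} is a candidate key since {DepTime, Gate, PilotID}⁺ = {DepTime, FlightNo, Gate, Origin, PilotID} covers every attribute.
Any other superkey properly contains one of these, so there are no further candidate keys.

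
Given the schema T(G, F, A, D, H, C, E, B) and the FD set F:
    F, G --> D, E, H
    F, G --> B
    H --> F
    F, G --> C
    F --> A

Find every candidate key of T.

{F, G}, {G, H}

Attributes never on any right-hand side: {G} — every candidate key must contain it.
{F, G}⁺ = {A, B, C, D, E, F, G, H} — all of the relation — so {F, G} is a candidate key.
{G, H}⁺ = {A, B, C, D, E, F, G, H} — all of the relation — so {G, H} is a candidate key.
No proper subset of any of these is a key, and no other minimal superkey exists.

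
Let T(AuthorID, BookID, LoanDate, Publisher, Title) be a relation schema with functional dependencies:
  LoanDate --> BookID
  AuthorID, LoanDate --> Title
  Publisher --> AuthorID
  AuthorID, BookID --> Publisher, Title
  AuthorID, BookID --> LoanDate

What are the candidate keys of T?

{AuthorID, BookID}, {AuthorID, LoanDate}, {BookID, Publisher}, {LoanDate, Publisher}

Closure of {AuthorID, BookID} is {AuthorID, BookID, LoanDate, Publisher, Title}, the whole schema; {AuthorID, BookID} is a candidate key.
Closure of {AuthorID, LoanDate} is {AuthorID, BookID, LoanDate, Publisher, Title}, the whole schema; {AuthorID, LoanDate} is a candidate key.
Closure of {BookID, Publisher} is {AuthorID, BookID, LoanDate, Publisher, Title}, the whole schema; {BookID, Publisher} is a candidate key.
Closure of {LoanDate, Publisher} is {AuthorID, BookID, LoanDate, Publisher, Title}, the whole schema; {LoanDate, Publisher} is a candidate key.
No proper subset of any of these is a key, and no other minimal superkey exists.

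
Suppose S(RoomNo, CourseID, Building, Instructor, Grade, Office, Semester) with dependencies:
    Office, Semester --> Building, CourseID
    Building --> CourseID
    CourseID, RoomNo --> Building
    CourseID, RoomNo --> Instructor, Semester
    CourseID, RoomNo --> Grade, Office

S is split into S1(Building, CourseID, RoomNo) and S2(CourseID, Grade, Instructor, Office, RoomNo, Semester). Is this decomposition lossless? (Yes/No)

S1 ∩ S2 = {CourseID, RoomNo}; its closure under F is {Building, CourseID, Grade, Instructor, Office, RoomNo, Semester}.
This includes all of S1, so the common attributes are a superkey of S1 — the join is lossless.

Yes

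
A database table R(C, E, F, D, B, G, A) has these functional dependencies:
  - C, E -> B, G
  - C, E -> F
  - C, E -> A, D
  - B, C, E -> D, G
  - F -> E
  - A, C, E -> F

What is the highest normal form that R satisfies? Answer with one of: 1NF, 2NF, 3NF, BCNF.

Candidate keys: {C, E}, {C, F}. Prime attributes: {C, E, F}.
F -> E breaks BCNF: {F}⁺ = {E, F}, so {F} is not a superkey.
Its right-hand attributes {E} are all prime, as are those of every other non-superkey FD — the relation is in 3NF.

3NF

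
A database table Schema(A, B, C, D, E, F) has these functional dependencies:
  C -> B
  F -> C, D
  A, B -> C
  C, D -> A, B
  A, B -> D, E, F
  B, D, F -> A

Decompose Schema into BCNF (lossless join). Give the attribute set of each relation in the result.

{A, C, D, E, F}; {B, C}

Candidate keys of the original relation: {A, B}, {A, C}, {C, D}, {F}.
Within {A, B, C, D, E, F}: {C}⁺ ∩ {A, B, C, D, E, F} = {B, C}, not the whole set, so C -> B violates BCNF; decompose into {B, C} and {A, C, D, E, F}.
{B, C} has no BCNF violation.
{A, C, D, E, F} has no BCNF violation.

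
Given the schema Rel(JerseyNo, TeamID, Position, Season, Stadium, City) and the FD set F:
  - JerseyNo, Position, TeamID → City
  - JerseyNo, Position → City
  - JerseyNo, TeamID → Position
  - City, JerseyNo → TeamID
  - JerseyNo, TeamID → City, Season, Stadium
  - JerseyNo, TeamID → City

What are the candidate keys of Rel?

{City, JerseyNo}, {JerseyNo, Position}, {JerseyNo, TeamID}

{JerseyNo} never appears on the right of any FD, so every key must include it.
{City, JerseyNo} is a candidate key since {City, JerseyNo}⁺ = {City, JerseyNo, Position, Season, Stadium, TeamID} covers every attribute.
{JerseyNo, Position} is a candidate key since {JerseyNo, Position}⁺ = {City, JerseyNo, Position, Season, Stadium, TeamID} covers every attribute.
{JerseyNo, TeamID} is a candidate key since {JerseyNo, TeamID}⁺ = {City, JerseyNo, Position, Season, Stadium, TeamID} covers every attribute.
Any other superkey properly contains one of these, so there are no further candidate keys.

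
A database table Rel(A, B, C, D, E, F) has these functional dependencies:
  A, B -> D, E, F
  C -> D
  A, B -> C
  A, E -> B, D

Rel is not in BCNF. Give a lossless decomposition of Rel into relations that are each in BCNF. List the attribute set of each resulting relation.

{A, B, C, E, F}; {C, D}

Candidate keys of the original relation: {A, B}, {A, E}.
Within {A, B, C, D, E, F}: {C}⁺ ∩ {A, B, C, D, E, F} = {C, D}, not the whole set, so C -> D violates BCNF; decompose into {C, D} and {A, B, C, E, F}.
{C, D} has no BCNF violation.
{A, B, C, E, F} has no BCNF violation.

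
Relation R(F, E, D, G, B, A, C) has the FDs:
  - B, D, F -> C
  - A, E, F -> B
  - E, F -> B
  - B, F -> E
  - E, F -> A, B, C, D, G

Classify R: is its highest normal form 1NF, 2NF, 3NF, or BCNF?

Candidate keys: {B, F}, {E, F}. Prime attributes: {B, E, F}.
Each dependency's left side is a superkey — BCNF holds.

BCNF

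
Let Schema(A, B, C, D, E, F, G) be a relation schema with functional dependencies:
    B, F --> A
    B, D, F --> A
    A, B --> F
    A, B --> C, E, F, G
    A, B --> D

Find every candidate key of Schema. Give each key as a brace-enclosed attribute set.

{A, B}, {B, F}

{B} never appears on the right of any FD, so every key must include it.
{A, B}⁺ = {A, B, C, D, E, F, G}, which is every attribute, so {A, B} is a candidate key.
{B, F}⁺ = {A, B, C, D, E, F, G}, which is every attribute, so {B, F} is a candidate key.
Any other superkey properly contains one of these, so there are no further candidate keys.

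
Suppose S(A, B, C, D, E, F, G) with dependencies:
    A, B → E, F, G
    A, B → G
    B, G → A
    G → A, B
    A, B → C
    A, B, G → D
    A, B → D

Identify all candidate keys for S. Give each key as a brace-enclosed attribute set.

{A, B}, {G}

{G} is a candidate key since {G}⁺ = {A, B, C, D, E, F, G} covers every attribute.
{A, B} is a candidate key since {A, B}⁺ = {A, B, C, D, E, F, G} covers every attribute.
No proper subset of any of these is a key, and no other minimal superkey exists.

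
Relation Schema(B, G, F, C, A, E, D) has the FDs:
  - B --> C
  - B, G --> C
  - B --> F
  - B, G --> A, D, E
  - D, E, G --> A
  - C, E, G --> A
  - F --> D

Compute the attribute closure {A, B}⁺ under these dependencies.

{A, B, C, D, F}

Start with {A, B}.
B --> C applies; add {C} → now {A, B, C}.
B --> F applies; add {F} → now {A, B, C, F}.
F --> D applies; add {D} → now {A, B, C, D, F}.
No further FD applies.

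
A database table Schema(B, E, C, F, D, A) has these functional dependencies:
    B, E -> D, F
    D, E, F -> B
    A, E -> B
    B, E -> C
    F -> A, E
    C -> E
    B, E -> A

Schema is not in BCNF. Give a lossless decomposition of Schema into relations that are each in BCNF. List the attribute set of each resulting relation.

{A, B, C, D, F}; {C, E}

Candidate keys of the original relation: {A, C}, {A, E}, {B, C}, {B, E}, {F}.
{A, B, C, D, E, F}: {C} determines {C, E} here but is not a superkey — split on C -> E, giving {C, E} and {A, B, C, D, F}.
{C, E} is in BCNF.
{A, B, C, D, F} is in BCNF.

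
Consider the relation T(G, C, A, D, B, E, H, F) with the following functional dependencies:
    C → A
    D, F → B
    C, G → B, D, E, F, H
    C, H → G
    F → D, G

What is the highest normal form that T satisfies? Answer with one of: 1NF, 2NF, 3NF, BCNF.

1NF

Candidate keys: {C, F}, {C, G}, {C, H}. Prime attributes: {C, F, G, H}.
For C → A we have {C}⁺ = {A, C}; {C} is not a superkey, so BCNF fails.
Because {A} is non-prime and the left side of C → A is not a superkey, the relation is not in 3NF.
The proper key subset {C} of {C, F} determines non-prime {A}, so the relation is not even in 2NF.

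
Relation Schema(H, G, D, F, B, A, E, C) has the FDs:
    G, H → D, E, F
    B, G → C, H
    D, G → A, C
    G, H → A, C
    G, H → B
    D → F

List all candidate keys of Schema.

{B, G}, {G, H}

Attributes never on any right-hand side: {G} — every candidate key must contain it.
{B, G} is a candidate key since {B, G}⁺ = {A, B, C, D, E, F, G, H} covers every attribute.
{G, H} is a candidate key since {G, H}⁺ = {A, B, C, D, E, F, G, H} covers every attribute.
Any other superkey properly contains one of these, so there are no further candidate keys.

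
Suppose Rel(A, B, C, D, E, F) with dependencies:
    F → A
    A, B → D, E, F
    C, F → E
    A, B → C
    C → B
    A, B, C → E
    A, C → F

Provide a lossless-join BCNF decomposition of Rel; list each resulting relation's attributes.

Candidate keys of the original relation: {A, B}, {A, C}, {B, F}, {C, F}.
In {A, B, C, D, E, F}, {F} is not a superkey ({F}⁺ restricted to this set is {A, F}), so split on F → A into {A, F} and {B, C, D, E, F}.
{A, F} is in BCNF.
In {B, C, D, E, F}, {C} is not a superkey ({C}⁺ restricted to this set is {B, C}), so split on C → B into {B, C} and {C, D, E, F}.
{B, C} is in BCNF.
{C, D, E, F} is in BCNF.

{A, F}; {B, C}; {C, D, E, F}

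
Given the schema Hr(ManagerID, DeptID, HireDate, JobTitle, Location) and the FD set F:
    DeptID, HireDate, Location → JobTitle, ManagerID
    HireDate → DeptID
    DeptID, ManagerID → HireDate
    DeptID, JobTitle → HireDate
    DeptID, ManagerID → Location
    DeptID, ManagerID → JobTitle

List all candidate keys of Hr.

{DeptID, ManagerID}⁺ = {DeptID, HireDate, JobTitle, Location, ManagerID} — all of the relation — so {DeptID, ManagerID} is a candidate key.
{HireDate, Location}⁺ = {DeptID, HireDate, JobTitle, Location, ManagerID} — all of the relation — so {HireDate, Location} is a candidate key.
{HireDate, ManagerID}⁺ = {DeptID, HireDate, JobTitle, Location, ManagerID} — all of the relation — so {HireDate, ManagerID} is a candidate key.
{DeptID, JobTitle, Location}⁺ = {DeptID, HireDate, JobTitle, Location, ManagerID} — all of the relation — so {DeptID, JobTitle, Location} is a candidate key.
Any other superkey properly contains one of these, so there are no further candidate keys.

{DeptID, JobTitle, Location}, {DeptID, ManagerID}, {HireDate, Location}, {HireDate, ManagerID}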